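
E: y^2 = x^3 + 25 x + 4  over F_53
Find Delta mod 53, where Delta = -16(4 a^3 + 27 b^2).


4 a^3 + 27 b^2 = 4*25^3 + 27*4^2 = 62500 + 432 = 62932
Delta = -16 * (62932) = -1006912
Delta mod 53 = 35

Delta = 35 (mod 53)


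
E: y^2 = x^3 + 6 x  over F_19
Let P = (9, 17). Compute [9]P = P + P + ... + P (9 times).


k = 9 = 1001_2 (binary, LSB first: 1001)
Double-and-add from P = (9, 17):
  bit 0 = 1: acc = O + (9, 17) = (9, 17)
  bit 1 = 0: acc unchanged = (9, 17)
  bit 2 = 0: acc unchanged = (9, 17)
  bit 3 = 1: acc = (9, 17) + (6, 9) = (9, 2)

9P = (9, 2)


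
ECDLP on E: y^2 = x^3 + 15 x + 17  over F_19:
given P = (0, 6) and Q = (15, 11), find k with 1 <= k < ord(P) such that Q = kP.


Enumerate multiples of P until we hit Q = (15, 11):
  1P = (0, 6)
  2P = (17, 6)
  3P = (2, 13)
  4P = (15, 8)
  5P = (9, 8)
  6P = (7, 3)
  7P = (18, 18)
  8P = (12, 5)
  9P = (14, 11)
  10P = (6, 0)
  11P = (14, 8)
  12P = (12, 14)
  13P = (18, 1)
  14P = (7, 16)
  15P = (9, 11)
  16P = (15, 11)
Match found at i = 16.

k = 16


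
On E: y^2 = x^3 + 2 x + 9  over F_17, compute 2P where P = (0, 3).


Doubling: s = (3 x1^2 + a) / (2 y1)
s = (3*0^2 + 2) / (2*3) mod 17 = 6
x3 = s^2 - 2 x1 mod 17 = 6^2 - 2*0 = 2
y3 = s (x1 - x3) - y1 mod 17 = 6 * (0 - 2) - 3 = 2

2P = (2, 2)


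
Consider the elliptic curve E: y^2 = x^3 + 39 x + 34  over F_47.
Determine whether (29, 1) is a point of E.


Check whether y^2 = x^3 + 39 x + 34 (mod 47) for (x, y) = (29, 1).
LHS: y^2 = 1^2 mod 47 = 1
RHS: x^3 + 39 x + 34 = 29^3 + 39*29 + 34 mod 47 = 33
LHS != RHS

No, not on the curve


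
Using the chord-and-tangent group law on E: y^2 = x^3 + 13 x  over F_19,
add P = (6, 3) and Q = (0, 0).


P != Q, so use the chord formula.
s = (y2 - y1) / (x2 - x1) = (16) / (13) mod 19 = 10
x3 = s^2 - x1 - x2 mod 19 = 10^2 - 6 - 0 = 18
y3 = s (x1 - x3) - y1 mod 19 = 10 * (6 - 18) - 3 = 10

P + Q = (18, 10)


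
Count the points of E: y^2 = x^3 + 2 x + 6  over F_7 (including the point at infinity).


For each x in F_7, count y with y^2 = x^3 + 2 x + 6 mod 7:
  x = 1: RHS = 2, y in [3, 4]  -> 2 point(s)
  x = 2: RHS = 4, y in [2, 5]  -> 2 point(s)
  x = 3: RHS = 4, y in [2, 5]  -> 2 point(s)
  x = 4: RHS = 1, y in [1, 6]  -> 2 point(s)
  x = 5: RHS = 1, y in [1, 6]  -> 2 point(s)
Affine points: 10. Add the point at infinity: total = 11.

#E(F_7) = 11


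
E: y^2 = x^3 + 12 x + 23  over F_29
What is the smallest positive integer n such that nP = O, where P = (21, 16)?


Compute successive multiples of P until we hit O:
  1P = (21, 16)
  2P = (0, 20)
  3P = (1, 23)
  4P = (23, 5)
  5P = (8, 14)
  6P = (5, 11)
  7P = (27, 22)
  8P = (11, 23)
  ... (continuing to 25P)
  25P = O

ord(P) = 25


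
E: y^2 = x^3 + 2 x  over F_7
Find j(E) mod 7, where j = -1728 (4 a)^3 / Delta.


Delta = -16(4 a^3 + 27 b^2) mod 7 = 6
-1728 * (4 a)^3 = -1728 * (4*2)^3 mod 7 = 1
j = 1 * 6^(-1) mod 7 = 6

j = 6 (mod 7)


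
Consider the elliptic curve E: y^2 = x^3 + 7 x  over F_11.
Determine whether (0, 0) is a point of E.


Check whether y^2 = x^3 + 7 x + 0 (mod 11) for (x, y) = (0, 0).
LHS: y^2 = 0^2 mod 11 = 0
RHS: x^3 + 7 x + 0 = 0^3 + 7*0 + 0 mod 11 = 0
LHS = RHS

Yes, on the curve


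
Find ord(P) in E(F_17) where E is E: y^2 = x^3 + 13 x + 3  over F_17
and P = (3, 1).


Compute successive multiples of P until we hit O:
  1P = (3, 1)
  2P = (3, 16)
  3P = O

ord(P) = 3


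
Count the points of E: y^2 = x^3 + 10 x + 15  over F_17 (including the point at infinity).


For each x in F_17, count y with y^2 = x^3 + 10 x + 15 mod 17:
  x = 0: RHS = 15, y in [7, 10]  -> 2 point(s)
  x = 1: RHS = 9, y in [3, 14]  -> 2 point(s)
  x = 2: RHS = 9, y in [3, 14]  -> 2 point(s)
  x = 3: RHS = 4, y in [2, 15]  -> 2 point(s)
  x = 4: RHS = 0, y in [0]  -> 1 point(s)
  x = 6: RHS = 2, y in [6, 11]  -> 2 point(s)
  x = 9: RHS = 1, y in [1, 16]  -> 2 point(s)
  x = 13: RHS = 13, y in [8, 9]  -> 2 point(s)
  x = 14: RHS = 9, y in [3, 14]  -> 2 point(s)
  x = 15: RHS = 4, y in [2, 15]  -> 2 point(s)
  x = 16: RHS = 4, y in [2, 15]  -> 2 point(s)
Affine points: 21. Add the point at infinity: total = 22.

#E(F_17) = 22


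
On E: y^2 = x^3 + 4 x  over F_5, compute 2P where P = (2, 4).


Doubling: s = (3 x1^2 + a) / (2 y1)
s = (3*2^2 + 4) / (2*4) mod 5 = 2
x3 = s^2 - 2 x1 mod 5 = 2^2 - 2*2 = 0
y3 = s (x1 - x3) - y1 mod 5 = 2 * (2 - 0) - 4 = 0

2P = (0, 0)


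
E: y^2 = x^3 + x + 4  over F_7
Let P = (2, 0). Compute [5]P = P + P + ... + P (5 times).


k = 5 = 101_2 (binary, LSB first: 101)
Double-and-add from P = (2, 0):
  bit 0 = 1: acc = O + (2, 0) = (2, 0)
  bit 1 = 0: acc unchanged = (2, 0)
  bit 2 = 1: acc = (2, 0) + O = (2, 0)

5P = (2, 0)


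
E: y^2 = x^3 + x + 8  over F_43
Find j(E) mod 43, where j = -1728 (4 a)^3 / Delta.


Delta = -16(4 a^3 + 27 b^2) mod 43 = 23
-1728 * (4 a)^3 = -1728 * (4*1)^3 mod 43 = 4
j = 4 * 23^(-1) mod 43 = 17

j = 17 (mod 43)


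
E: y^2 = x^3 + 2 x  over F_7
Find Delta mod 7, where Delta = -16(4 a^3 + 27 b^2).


4 a^3 + 27 b^2 = 4*2^3 + 27*0^2 = 32 + 0 = 32
Delta = -16 * (32) = -512
Delta mod 7 = 6

Delta = 6 (mod 7)


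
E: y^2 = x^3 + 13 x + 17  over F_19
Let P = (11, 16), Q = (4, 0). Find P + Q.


P != Q, so use the chord formula.
s = (y2 - y1) / (x2 - x1) = (3) / (12) mod 19 = 5
x3 = s^2 - x1 - x2 mod 19 = 5^2 - 11 - 4 = 10
y3 = s (x1 - x3) - y1 mod 19 = 5 * (11 - 10) - 16 = 8

P + Q = (10, 8)


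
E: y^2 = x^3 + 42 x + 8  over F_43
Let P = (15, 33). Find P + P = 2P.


Doubling: s = (3 x1^2 + a) / (2 y1)
s = (3*15^2 + 42) / (2*33) mod 43 = 5
x3 = s^2 - 2 x1 mod 43 = 5^2 - 2*15 = 38
y3 = s (x1 - x3) - y1 mod 43 = 5 * (15 - 38) - 33 = 24

2P = (38, 24)


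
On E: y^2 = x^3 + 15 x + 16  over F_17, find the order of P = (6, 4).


Compute successive multiples of P until we hit O:
  1P = (6, 4)
  2P = (1, 7)
  3P = (9, 8)
  4P = (0, 4)
  5P = (11, 13)
  6P = (8, 6)
  7P = (4, 15)
  8P = (16, 0)
  ... (continuing to 16P)
  16P = O

ord(P) = 16


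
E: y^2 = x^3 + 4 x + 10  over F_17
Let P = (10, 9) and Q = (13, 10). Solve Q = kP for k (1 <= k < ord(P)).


Enumerate multiples of P until we hit Q = (13, 10):
  1P = (10, 9)
  2P = (1, 7)
  3P = (5, 11)
  4P = (11, 5)
  5P = (12, 16)
  6P = (3, 7)
  7P = (2, 3)
  8P = (13, 10)
Match found at i = 8.

k = 8


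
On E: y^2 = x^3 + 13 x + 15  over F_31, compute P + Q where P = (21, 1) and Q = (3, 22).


P != Q, so use the chord formula.
s = (y2 - y1) / (x2 - x1) = (21) / (13) mod 31 = 4
x3 = s^2 - x1 - x2 mod 31 = 4^2 - 21 - 3 = 23
y3 = s (x1 - x3) - y1 mod 31 = 4 * (21 - 23) - 1 = 22

P + Q = (23, 22)


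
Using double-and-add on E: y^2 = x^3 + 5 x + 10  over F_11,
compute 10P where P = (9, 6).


k = 10 = 1010_2 (binary, LSB first: 0101)
Double-and-add from P = (9, 6):
  bit 0 = 0: acc unchanged = O
  bit 1 = 1: acc = O + (7, 6) = (7, 6)
  bit 2 = 0: acc unchanged = (7, 6)
  bit 3 = 1: acc = (7, 6) + (10, 9) = (6, 6)

10P = (6, 6)


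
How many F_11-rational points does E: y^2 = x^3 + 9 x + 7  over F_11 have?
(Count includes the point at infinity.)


For each x in F_11, count y with y^2 = x^3 + 9 x + 7 mod 11:
  x = 2: RHS = 0, y in [0]  -> 1 point(s)
  x = 5: RHS = 1, y in [1, 10]  -> 2 point(s)
  x = 9: RHS = 3, y in [5, 6]  -> 2 point(s)
Affine points: 5. Add the point at infinity: total = 6.

#E(F_11) = 6


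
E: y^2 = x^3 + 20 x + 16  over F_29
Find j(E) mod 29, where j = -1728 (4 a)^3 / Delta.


Delta = -16(4 a^3 + 27 b^2) mod 29 = 9
-1728 * (4 a)^3 = -1728 * (4*20)^3 mod 29 = 2
j = 2 * 9^(-1) mod 29 = 26

j = 26 (mod 29)


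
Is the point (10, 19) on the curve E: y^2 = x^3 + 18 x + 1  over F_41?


Check whether y^2 = x^3 + 18 x + 1 (mod 41) for (x, y) = (10, 19).
LHS: y^2 = 19^2 mod 41 = 33
RHS: x^3 + 18 x + 1 = 10^3 + 18*10 + 1 mod 41 = 33
LHS = RHS

Yes, on the curve


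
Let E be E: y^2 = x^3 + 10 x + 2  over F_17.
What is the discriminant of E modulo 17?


4 a^3 + 27 b^2 = 4*10^3 + 27*2^2 = 4000 + 108 = 4108
Delta = -16 * (4108) = -65728
Delta mod 17 = 11

Delta = 11 (mod 17)


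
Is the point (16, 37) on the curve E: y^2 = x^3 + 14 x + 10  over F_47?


Check whether y^2 = x^3 + 14 x + 10 (mod 47) for (x, y) = (16, 37).
LHS: y^2 = 37^2 mod 47 = 6
RHS: x^3 + 14 x + 10 = 16^3 + 14*16 + 10 mod 47 = 6
LHS = RHS

Yes, on the curve


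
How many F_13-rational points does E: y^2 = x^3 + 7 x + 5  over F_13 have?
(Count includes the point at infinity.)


For each x in F_13, count y with y^2 = x^3 + 7 x + 5 mod 13:
  x = 1: RHS = 0, y in [0]  -> 1 point(s)
  x = 2: RHS = 1, y in [1, 12]  -> 2 point(s)
  x = 3: RHS = 1, y in [1, 12]  -> 2 point(s)
  x = 5: RHS = 9, y in [3, 10]  -> 2 point(s)
  x = 6: RHS = 3, y in [4, 9]  -> 2 point(s)
  x = 8: RHS = 1, y in [1, 12]  -> 2 point(s)
  x = 9: RHS = 4, y in [2, 11]  -> 2 point(s)
  x = 10: RHS = 9, y in [3, 10]  -> 2 point(s)
  x = 11: RHS = 9, y in [3, 10]  -> 2 point(s)
  x = 12: RHS = 10, y in [6, 7]  -> 2 point(s)
Affine points: 19. Add the point at infinity: total = 20.

#E(F_13) = 20


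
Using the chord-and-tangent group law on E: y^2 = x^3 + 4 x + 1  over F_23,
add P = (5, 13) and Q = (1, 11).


P != Q, so use the chord formula.
s = (y2 - y1) / (x2 - x1) = (21) / (19) mod 23 = 12
x3 = s^2 - x1 - x2 mod 23 = 12^2 - 5 - 1 = 0
y3 = s (x1 - x3) - y1 mod 23 = 12 * (5 - 0) - 13 = 1

P + Q = (0, 1)


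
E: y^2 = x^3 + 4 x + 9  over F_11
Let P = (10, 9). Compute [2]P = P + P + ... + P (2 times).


k = 2 = 10_2 (binary, LSB first: 01)
Double-and-add from P = (10, 9):
  bit 0 = 0: acc unchanged = O
  bit 1 = 1: acc = O + (3, 9) = (3, 9)

2P = (3, 9)


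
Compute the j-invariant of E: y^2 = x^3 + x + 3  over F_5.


Delta = -16(4 a^3 + 27 b^2) mod 5 = 3
-1728 * (4 a)^3 = -1728 * (4*1)^3 mod 5 = 3
j = 3 * 3^(-1) mod 5 = 1

j = 1 (mod 5)


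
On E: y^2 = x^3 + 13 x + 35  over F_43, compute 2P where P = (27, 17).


Doubling: s = (3 x1^2 + a) / (2 y1)
s = (3*27^2 + 13) / (2*17) mod 43 = 4
x3 = s^2 - 2 x1 mod 43 = 4^2 - 2*27 = 5
y3 = s (x1 - x3) - y1 mod 43 = 4 * (27 - 5) - 17 = 28

2P = (5, 28)


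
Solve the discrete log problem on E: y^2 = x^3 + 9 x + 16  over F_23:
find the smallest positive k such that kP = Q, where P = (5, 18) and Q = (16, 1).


Enumerate multiples of P until we hit Q = (16, 1):
  1P = (5, 18)
  2P = (21, 6)
  3P = (22, 12)
  4P = (20, 13)
  5P = (16, 1)
Match found at i = 5.

k = 5


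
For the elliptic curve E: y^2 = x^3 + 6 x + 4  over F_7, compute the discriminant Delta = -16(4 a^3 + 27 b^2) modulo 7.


4 a^3 + 27 b^2 = 4*6^3 + 27*4^2 = 864 + 432 = 1296
Delta = -16 * (1296) = -20736
Delta mod 7 = 5

Delta = 5 (mod 7)


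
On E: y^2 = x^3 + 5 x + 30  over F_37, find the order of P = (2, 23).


Compute successive multiples of P until we hit O:
  1P = (2, 23)
  2P = (32, 19)
  3P = (29, 25)
  4P = (9, 8)
  5P = (17, 25)
  6P = (7, 1)
  7P = (0, 20)
  8P = (28, 12)
  ... (continuing to 45P)
  45P = O

ord(P) = 45


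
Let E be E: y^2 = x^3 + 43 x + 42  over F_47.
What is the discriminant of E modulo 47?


4 a^3 + 27 b^2 = 4*43^3 + 27*42^2 = 318028 + 47628 = 365656
Delta = -16 * (365656) = -5850496
Delta mod 47 = 17

Delta = 17 (mod 47)


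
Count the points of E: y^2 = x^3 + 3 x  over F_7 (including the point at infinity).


For each x in F_7, count y with y^2 = x^3 + 3 x + 0 mod 7:
  x = 0: RHS = 0, y in [0]  -> 1 point(s)
  x = 1: RHS = 4, y in [2, 5]  -> 2 point(s)
  x = 2: RHS = 0, y in [0]  -> 1 point(s)
  x = 3: RHS = 1, y in [1, 6]  -> 2 point(s)
  x = 5: RHS = 0, y in [0]  -> 1 point(s)
Affine points: 7. Add the point at infinity: total = 8.

#E(F_7) = 8


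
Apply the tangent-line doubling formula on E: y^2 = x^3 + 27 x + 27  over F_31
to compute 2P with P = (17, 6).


Doubling: s = (3 x1^2 + a) / (2 y1)
s = (3*17^2 + 27) / (2*6) mod 31 = 28
x3 = s^2 - 2 x1 mod 31 = 28^2 - 2*17 = 6
y3 = s (x1 - x3) - y1 mod 31 = 28 * (17 - 6) - 6 = 23

2P = (6, 23)


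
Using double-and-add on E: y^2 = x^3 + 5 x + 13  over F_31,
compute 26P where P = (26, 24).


k = 26 = 11010_2 (binary, LSB first: 01011)
Double-and-add from P = (26, 24):
  bit 0 = 0: acc unchanged = O
  bit 1 = 1: acc = O + (30, 21) = (30, 21)
  bit 2 = 0: acc unchanged = (30, 21)
  bit 3 = 1: acc = (30, 21) + (18, 18) = (16, 29)
  bit 4 = 1: acc = (16, 29) + (4, 2) = (18, 13)

26P = (18, 13)


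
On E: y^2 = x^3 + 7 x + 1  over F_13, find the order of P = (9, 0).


Compute successive multiples of P until we hit O:
  1P = (9, 0)
  2P = O

ord(P) = 2


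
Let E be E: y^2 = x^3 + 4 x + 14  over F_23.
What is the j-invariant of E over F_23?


Delta = -16(4 a^3 + 27 b^2) mod 23 = 12
-1728 * (4 a)^3 = -1728 * (4*4)^3 mod 23 = 17
j = 17 * 12^(-1) mod 23 = 11

j = 11 (mod 23)


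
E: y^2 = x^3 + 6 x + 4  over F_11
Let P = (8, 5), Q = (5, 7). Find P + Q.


P != Q, so use the chord formula.
s = (y2 - y1) / (x2 - x1) = (2) / (8) mod 11 = 3
x3 = s^2 - x1 - x2 mod 11 = 3^2 - 8 - 5 = 7
y3 = s (x1 - x3) - y1 mod 11 = 3 * (8 - 7) - 5 = 9

P + Q = (7, 9)


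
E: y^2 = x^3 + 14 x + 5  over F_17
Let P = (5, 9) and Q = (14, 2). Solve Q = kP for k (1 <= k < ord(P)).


Enumerate multiples of P until we hit Q = (14, 2):
  1P = (5, 9)
  2P = (6, 4)
  3P = (14, 2)
Match found at i = 3.

k = 3


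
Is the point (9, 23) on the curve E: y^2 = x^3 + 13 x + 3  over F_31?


Check whether y^2 = x^3 + 13 x + 3 (mod 31) for (x, y) = (9, 23).
LHS: y^2 = 23^2 mod 31 = 2
RHS: x^3 + 13 x + 3 = 9^3 + 13*9 + 3 mod 31 = 12
LHS != RHS

No, not on the curve


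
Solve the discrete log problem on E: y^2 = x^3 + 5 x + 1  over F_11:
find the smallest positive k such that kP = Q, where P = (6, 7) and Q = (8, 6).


Enumerate multiples of P until we hit Q = (8, 6):
  1P = (6, 7)
  2P = (0, 10)
  3P = (8, 5)
  4P = (9, 7)
  5P = (7, 4)
  6P = (7, 7)
  7P = (9, 4)
  8P = (8, 6)
Match found at i = 8.

k = 8


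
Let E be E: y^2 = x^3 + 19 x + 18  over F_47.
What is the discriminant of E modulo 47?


4 a^3 + 27 b^2 = 4*19^3 + 27*18^2 = 27436 + 8748 = 36184
Delta = -16 * (36184) = -578944
Delta mod 47 = 2

Delta = 2 (mod 47)


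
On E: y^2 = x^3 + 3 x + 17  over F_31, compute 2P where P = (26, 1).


k = 2 = 10_2 (binary, LSB first: 01)
Double-and-add from P = (26, 1):
  bit 0 = 0: acc unchanged = O
  bit 1 = 1: acc = O + (12, 18) = (12, 18)

2P = (12, 18)


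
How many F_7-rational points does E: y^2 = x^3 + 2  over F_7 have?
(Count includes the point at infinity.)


For each x in F_7, count y with y^2 = x^3 + 0 x + 2 mod 7:
  x = 0: RHS = 2, y in [3, 4]  -> 2 point(s)
  x = 3: RHS = 1, y in [1, 6]  -> 2 point(s)
  x = 5: RHS = 1, y in [1, 6]  -> 2 point(s)
  x = 6: RHS = 1, y in [1, 6]  -> 2 point(s)
Affine points: 8. Add the point at infinity: total = 9.

#E(F_7) = 9


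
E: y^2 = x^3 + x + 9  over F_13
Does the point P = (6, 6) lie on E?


Check whether y^2 = x^3 + 1 x + 9 (mod 13) for (x, y) = (6, 6).
LHS: y^2 = 6^2 mod 13 = 10
RHS: x^3 + 1 x + 9 = 6^3 + 1*6 + 9 mod 13 = 10
LHS = RHS

Yes, on the curve


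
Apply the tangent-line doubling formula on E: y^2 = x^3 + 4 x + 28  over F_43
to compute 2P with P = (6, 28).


Doubling: s = (3 x1^2 + a) / (2 y1)
s = (3*6^2 + 4) / (2*28) mod 43 = 2
x3 = s^2 - 2 x1 mod 43 = 2^2 - 2*6 = 35
y3 = s (x1 - x3) - y1 mod 43 = 2 * (6 - 35) - 28 = 0

2P = (35, 0)


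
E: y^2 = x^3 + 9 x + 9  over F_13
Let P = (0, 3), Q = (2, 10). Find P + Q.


P != Q, so use the chord formula.
s = (y2 - y1) / (x2 - x1) = (7) / (2) mod 13 = 10
x3 = s^2 - x1 - x2 mod 13 = 10^2 - 0 - 2 = 7
y3 = s (x1 - x3) - y1 mod 13 = 10 * (0 - 7) - 3 = 5

P + Q = (7, 5)


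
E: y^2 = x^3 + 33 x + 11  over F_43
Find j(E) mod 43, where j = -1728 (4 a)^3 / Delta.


Delta = -16(4 a^3 + 27 b^2) mod 43 = 32
-1728 * (4 a)^3 = -1728 * (4*33)^3 mod 43 = 42
j = 42 * 32^(-1) mod 43 = 4

j = 4 (mod 43)


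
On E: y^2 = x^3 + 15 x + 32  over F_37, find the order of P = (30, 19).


Compute successive multiples of P until we hit O:
  1P = (30, 19)
  2P = (25, 14)
  3P = (20, 28)
  4P = (20, 9)
  5P = (25, 23)
  6P = (30, 18)
  7P = O

ord(P) = 7


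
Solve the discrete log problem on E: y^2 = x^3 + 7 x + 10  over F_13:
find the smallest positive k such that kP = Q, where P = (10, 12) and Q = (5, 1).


Enumerate multiples of P until we hit Q = (5, 1):
  1P = (10, 12)
  2P = (9, 10)
  3P = (11, 12)
  4P = (5, 1)
Match found at i = 4.

k = 4


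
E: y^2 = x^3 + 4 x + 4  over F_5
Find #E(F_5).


For each x in F_5, count y with y^2 = x^3 + 4 x + 4 mod 5:
  x = 0: RHS = 4, y in [2, 3]  -> 2 point(s)
  x = 1: RHS = 4, y in [2, 3]  -> 2 point(s)
  x = 2: RHS = 0, y in [0]  -> 1 point(s)
  x = 4: RHS = 4, y in [2, 3]  -> 2 point(s)
Affine points: 7. Add the point at infinity: total = 8.

#E(F_5) = 8


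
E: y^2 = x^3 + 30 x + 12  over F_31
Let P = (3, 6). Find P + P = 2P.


Doubling: s = (3 x1^2 + a) / (2 y1)
s = (3*3^2 + 30) / (2*6) mod 31 = 28
x3 = s^2 - 2 x1 mod 31 = 28^2 - 2*3 = 3
y3 = s (x1 - x3) - y1 mod 31 = 28 * (3 - 3) - 6 = 25

2P = (3, 25)


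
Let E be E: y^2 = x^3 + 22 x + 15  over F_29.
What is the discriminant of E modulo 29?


4 a^3 + 27 b^2 = 4*22^3 + 27*15^2 = 42592 + 6075 = 48667
Delta = -16 * (48667) = -778672
Delta mod 29 = 7

Delta = 7 (mod 29)


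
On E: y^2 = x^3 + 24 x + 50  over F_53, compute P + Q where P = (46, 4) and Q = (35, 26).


P != Q, so use the chord formula.
s = (y2 - y1) / (x2 - x1) = (22) / (42) mod 53 = 51
x3 = s^2 - x1 - x2 mod 53 = 51^2 - 46 - 35 = 29
y3 = s (x1 - x3) - y1 mod 53 = 51 * (46 - 29) - 4 = 15

P + Q = (29, 15)


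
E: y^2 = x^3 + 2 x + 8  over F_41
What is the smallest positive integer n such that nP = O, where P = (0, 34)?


Compute successive multiples of P until we hit O:
  1P = (0, 34)
  2P = (36, 18)
  3P = (30, 34)
  4P = (11, 7)
  5P = (14, 19)
  6P = (2, 15)
  7P = (37, 10)
  8P = (40, 13)
  ... (continuing to 46P)
  46P = O

ord(P) = 46


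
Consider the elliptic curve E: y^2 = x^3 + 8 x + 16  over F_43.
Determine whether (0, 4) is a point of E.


Check whether y^2 = x^3 + 8 x + 16 (mod 43) for (x, y) = (0, 4).
LHS: y^2 = 4^2 mod 43 = 16
RHS: x^3 + 8 x + 16 = 0^3 + 8*0 + 16 mod 43 = 16
LHS = RHS

Yes, on the curve


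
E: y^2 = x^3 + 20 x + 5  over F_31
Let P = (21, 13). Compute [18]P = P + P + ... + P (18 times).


k = 18 = 10010_2 (binary, LSB first: 01001)
Double-and-add from P = (21, 13):
  bit 0 = 0: acc unchanged = O
  bit 1 = 1: acc = O + (24, 24) = (24, 24)
  bit 2 = 0: acc unchanged = (24, 24)
  bit 3 = 0: acc unchanged = (24, 24)
  bit 4 = 1: acc = (24, 24) + (20, 2) = (25, 17)

18P = (25, 17)


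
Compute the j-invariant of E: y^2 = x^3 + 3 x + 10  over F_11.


Delta = -16(4 a^3 + 27 b^2) mod 11 = 7
-1728 * (4 a)^3 = -1728 * (4*3)^3 mod 11 = 10
j = 10 * 7^(-1) mod 11 = 3

j = 3 (mod 11)


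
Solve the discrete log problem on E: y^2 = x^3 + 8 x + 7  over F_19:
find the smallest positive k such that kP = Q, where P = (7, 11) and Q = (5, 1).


Enumerate multiples of P until we hit Q = (5, 1):
  1P = (7, 11)
  2P = (6, 9)
  3P = (10, 2)
  4P = (11, 1)
  5P = (12, 11)
  6P = (0, 8)
  7P = (18, 6)
  8P = (3, 1)
  9P = (1, 4)
  10P = (15, 5)
  11P = (13, 3)
  12P = (5, 18)
  13P = (5, 1)
Match found at i = 13.

k = 13


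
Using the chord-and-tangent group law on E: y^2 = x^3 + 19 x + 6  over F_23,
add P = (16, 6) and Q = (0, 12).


P != Q, so use the chord formula.
s = (y2 - y1) / (x2 - x1) = (6) / (7) mod 23 = 14
x3 = s^2 - x1 - x2 mod 23 = 14^2 - 16 - 0 = 19
y3 = s (x1 - x3) - y1 mod 23 = 14 * (16 - 19) - 6 = 21

P + Q = (19, 21)


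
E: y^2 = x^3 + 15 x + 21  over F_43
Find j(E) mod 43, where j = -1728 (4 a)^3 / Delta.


Delta = -16(4 a^3 + 27 b^2) mod 43 = 10
-1728 * (4 a)^3 = -1728 * (4*15)^3 mod 43 = 41
j = 41 * 10^(-1) mod 43 = 17

j = 17 (mod 43)


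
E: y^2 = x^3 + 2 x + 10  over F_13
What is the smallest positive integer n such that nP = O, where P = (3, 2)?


Compute successive multiples of P until we hit O:
  1P = (3, 2)
  2P = (10, 9)
  3P = (1, 0)
  4P = (10, 4)
  5P = (3, 11)
  6P = O

ord(P) = 6


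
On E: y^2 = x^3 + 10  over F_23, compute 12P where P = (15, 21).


k = 12 = 1100_2 (binary, LSB first: 0011)
Double-and-add from P = (15, 21):
  bit 0 = 0: acc unchanged = O
  bit 1 = 0: acc unchanged = O
  bit 2 = 1: acc = O + (22, 3) = (22, 3)
  bit 3 = 1: acc = (22, 3) + (8, 4) = (18, 0)

12P = (18, 0)


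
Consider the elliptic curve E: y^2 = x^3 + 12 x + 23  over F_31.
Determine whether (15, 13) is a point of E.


Check whether y^2 = x^3 + 12 x + 23 (mod 31) for (x, y) = (15, 13).
LHS: y^2 = 13^2 mod 31 = 14
RHS: x^3 + 12 x + 23 = 15^3 + 12*15 + 23 mod 31 = 13
LHS != RHS

No, not on the curve


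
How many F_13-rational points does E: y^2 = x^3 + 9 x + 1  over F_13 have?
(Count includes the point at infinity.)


For each x in F_13, count y with y^2 = x^3 + 9 x + 1 mod 13:
  x = 0: RHS = 1, y in [1, 12]  -> 2 point(s)
  x = 2: RHS = 1, y in [1, 12]  -> 2 point(s)
  x = 3: RHS = 3, y in [4, 9]  -> 2 point(s)
  x = 4: RHS = 10, y in [6, 7]  -> 2 point(s)
  x = 7: RHS = 4, y in [2, 11]  -> 2 point(s)
  x = 8: RHS = 0, y in [0]  -> 1 point(s)
  x = 10: RHS = 12, y in [5, 8]  -> 2 point(s)
  x = 11: RHS = 1, y in [1, 12]  -> 2 point(s)
  x = 12: RHS = 4, y in [2, 11]  -> 2 point(s)
Affine points: 17. Add the point at infinity: total = 18.

#E(F_13) = 18


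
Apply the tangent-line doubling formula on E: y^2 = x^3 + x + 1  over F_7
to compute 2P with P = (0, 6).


Doubling: s = (3 x1^2 + a) / (2 y1)
s = (3*0^2 + 1) / (2*6) mod 7 = 3
x3 = s^2 - 2 x1 mod 7 = 3^2 - 2*0 = 2
y3 = s (x1 - x3) - y1 mod 7 = 3 * (0 - 2) - 6 = 2

2P = (2, 2)


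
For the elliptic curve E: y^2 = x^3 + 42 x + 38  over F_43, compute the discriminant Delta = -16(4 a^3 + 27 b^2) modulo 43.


4 a^3 + 27 b^2 = 4*42^3 + 27*38^2 = 296352 + 38988 = 335340
Delta = -16 * (335340) = -5365440
Delta mod 43 = 14

Delta = 14 (mod 43)


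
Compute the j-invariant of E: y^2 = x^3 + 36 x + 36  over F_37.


Delta = -16(4 a^3 + 27 b^2) mod 37 = 2
-1728 * (4 a)^3 = -1728 * (4*36)^3 mod 37 = 36
j = 36 * 2^(-1) mod 37 = 18

j = 18 (mod 37)


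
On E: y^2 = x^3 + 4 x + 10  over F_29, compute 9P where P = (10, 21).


k = 9 = 1001_2 (binary, LSB first: 1001)
Double-and-add from P = (10, 21):
  bit 0 = 1: acc = O + (10, 21) = (10, 21)
  bit 1 = 0: acc unchanged = (10, 21)
  bit 2 = 0: acc unchanged = (10, 21)
  bit 3 = 1: acc = (10, 21) + (27, 9) = (22, 25)

9P = (22, 25)


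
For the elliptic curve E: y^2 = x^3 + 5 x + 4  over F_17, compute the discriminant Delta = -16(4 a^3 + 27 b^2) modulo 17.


4 a^3 + 27 b^2 = 4*5^3 + 27*4^2 = 500 + 432 = 932
Delta = -16 * (932) = -14912
Delta mod 17 = 14

Delta = 14 (mod 17)


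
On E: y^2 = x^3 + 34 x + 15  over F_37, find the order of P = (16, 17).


Compute successive multiples of P until we hit O:
  1P = (16, 17)
  2P = (21, 0)
  3P = (16, 20)
  4P = O

ord(P) = 4


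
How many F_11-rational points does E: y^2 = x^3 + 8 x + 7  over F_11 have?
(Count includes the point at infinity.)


For each x in F_11, count y with y^2 = x^3 + 8 x + 7 mod 11:
  x = 1: RHS = 5, y in [4, 7]  -> 2 point(s)
  x = 2: RHS = 9, y in [3, 8]  -> 2 point(s)
  x = 3: RHS = 3, y in [5, 6]  -> 2 point(s)
  x = 4: RHS = 4, y in [2, 9]  -> 2 point(s)
  x = 8: RHS = 0, y in [0]  -> 1 point(s)
  x = 9: RHS = 5, y in [4, 7]  -> 2 point(s)
  x = 10: RHS = 9, y in [3, 8]  -> 2 point(s)
Affine points: 13. Add the point at infinity: total = 14.

#E(F_11) = 14


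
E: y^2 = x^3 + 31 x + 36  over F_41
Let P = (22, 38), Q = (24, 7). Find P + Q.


P != Q, so use the chord formula.
s = (y2 - y1) / (x2 - x1) = (10) / (2) mod 41 = 5
x3 = s^2 - x1 - x2 mod 41 = 5^2 - 22 - 24 = 20
y3 = s (x1 - x3) - y1 mod 41 = 5 * (22 - 20) - 38 = 13

P + Q = (20, 13)


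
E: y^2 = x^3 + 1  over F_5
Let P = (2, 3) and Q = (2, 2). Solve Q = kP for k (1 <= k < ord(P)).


Enumerate multiples of P until we hit Q = (2, 2):
  1P = (2, 3)
  2P = (0, 1)
  3P = (4, 0)
  4P = (0, 4)
  5P = (2, 2)
Match found at i = 5.

k = 5


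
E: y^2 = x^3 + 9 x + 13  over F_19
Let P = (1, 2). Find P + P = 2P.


Doubling: s = (3 x1^2 + a) / (2 y1)
s = (3*1^2 + 9) / (2*2) mod 19 = 3
x3 = s^2 - 2 x1 mod 19 = 3^2 - 2*1 = 7
y3 = s (x1 - x3) - y1 mod 19 = 3 * (1 - 7) - 2 = 18

2P = (7, 18)


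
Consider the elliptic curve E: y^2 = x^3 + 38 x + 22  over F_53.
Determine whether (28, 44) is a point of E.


Check whether y^2 = x^3 + 38 x + 22 (mod 53) for (x, y) = (28, 44).
LHS: y^2 = 44^2 mod 53 = 28
RHS: x^3 + 38 x + 22 = 28^3 + 38*28 + 22 mod 53 = 36
LHS != RHS

No, not on the curve


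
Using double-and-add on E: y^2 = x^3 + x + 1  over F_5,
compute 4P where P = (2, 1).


k = 4 = 100_2 (binary, LSB first: 001)
Double-and-add from P = (2, 1):
  bit 0 = 0: acc unchanged = O
  bit 1 = 0: acc unchanged = O
  bit 2 = 1: acc = O + (2, 1) = (2, 1)

4P = (2, 1)


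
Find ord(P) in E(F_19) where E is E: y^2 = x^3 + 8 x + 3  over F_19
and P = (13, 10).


Compute successive multiples of P until we hit O:
  1P = (13, 10)
  2P = (16, 3)
  3P = (6, 18)
  4P = (11, 4)
  5P = (4, 17)
  6P = (8, 3)
  7P = (3, 4)
  8P = (14, 16)
  ... (continuing to 24P)
  24P = O

ord(P) = 24


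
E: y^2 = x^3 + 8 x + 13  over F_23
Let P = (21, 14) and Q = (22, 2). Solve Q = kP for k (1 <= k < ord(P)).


Enumerate multiples of P until we hit Q = (22, 2):
  1P = (21, 14)
  2P = (20, 13)
  3P = (6, 1)
  4P = (22, 2)
Match found at i = 4.

k = 4


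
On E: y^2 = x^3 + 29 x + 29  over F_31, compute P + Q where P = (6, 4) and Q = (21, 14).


P != Q, so use the chord formula.
s = (y2 - y1) / (x2 - x1) = (10) / (15) mod 31 = 11
x3 = s^2 - x1 - x2 mod 31 = 11^2 - 6 - 21 = 1
y3 = s (x1 - x3) - y1 mod 31 = 11 * (6 - 1) - 4 = 20

P + Q = (1, 20)


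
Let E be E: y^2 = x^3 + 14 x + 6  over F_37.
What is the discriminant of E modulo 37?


4 a^3 + 27 b^2 = 4*14^3 + 27*6^2 = 10976 + 972 = 11948
Delta = -16 * (11948) = -191168
Delta mod 37 = 11

Delta = 11 (mod 37)


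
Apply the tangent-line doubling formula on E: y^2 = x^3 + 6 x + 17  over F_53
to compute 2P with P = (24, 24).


Doubling: s = (3 x1^2 + a) / (2 y1)
s = (3*24^2 + 6) / (2*24) mod 53 = 3
x3 = s^2 - 2 x1 mod 53 = 3^2 - 2*24 = 14
y3 = s (x1 - x3) - y1 mod 53 = 3 * (24 - 14) - 24 = 6

2P = (14, 6)


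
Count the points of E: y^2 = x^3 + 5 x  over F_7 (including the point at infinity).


For each x in F_7, count y with y^2 = x^3 + 5 x + 0 mod 7:
  x = 0: RHS = 0, y in [0]  -> 1 point(s)
  x = 2: RHS = 4, y in [2, 5]  -> 2 point(s)
  x = 3: RHS = 0, y in [0]  -> 1 point(s)
  x = 4: RHS = 0, y in [0]  -> 1 point(s)
  x = 6: RHS = 1, y in [1, 6]  -> 2 point(s)
Affine points: 7. Add the point at infinity: total = 8.

#E(F_7) = 8


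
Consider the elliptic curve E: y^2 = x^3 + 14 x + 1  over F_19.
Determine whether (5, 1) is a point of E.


Check whether y^2 = x^3 + 14 x + 1 (mod 19) for (x, y) = (5, 1).
LHS: y^2 = 1^2 mod 19 = 1
RHS: x^3 + 14 x + 1 = 5^3 + 14*5 + 1 mod 19 = 6
LHS != RHS

No, not on the curve


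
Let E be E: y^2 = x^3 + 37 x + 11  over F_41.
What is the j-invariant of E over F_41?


Delta = -16(4 a^3 + 27 b^2) mod 41 = 40
-1728 * (4 a)^3 = -1728 * (4*37)^3 mod 41 = 17
j = 17 * 40^(-1) mod 41 = 24

j = 24 (mod 41)


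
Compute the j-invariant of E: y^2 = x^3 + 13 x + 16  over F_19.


Delta = -16(4 a^3 + 27 b^2) mod 19 = 18
-1728 * (4 a)^3 = -1728 * (4*13)^3 mod 19 = 8
j = 8 * 18^(-1) mod 19 = 11

j = 11 (mod 19)


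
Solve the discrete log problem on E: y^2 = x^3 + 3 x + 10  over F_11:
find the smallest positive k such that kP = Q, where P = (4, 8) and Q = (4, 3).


Enumerate multiples of P until we hit Q = (4, 3):
  1P = (4, 8)
  2P = (1, 5)
  3P = (7, 0)
  4P = (1, 6)
  5P = (4, 3)
Match found at i = 5.

k = 5


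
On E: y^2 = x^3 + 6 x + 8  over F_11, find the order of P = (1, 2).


Compute successive multiples of P until we hit O:
  1P = (1, 2)
  2P = (1, 9)
  3P = O

ord(P) = 3


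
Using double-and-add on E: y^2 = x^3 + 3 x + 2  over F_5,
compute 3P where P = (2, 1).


k = 3 = 11_2 (binary, LSB first: 11)
Double-and-add from P = (2, 1):
  bit 0 = 1: acc = O + (2, 1) = (2, 1)
  bit 1 = 1: acc = (2, 1) + (1, 4) = (1, 1)

3P = (1, 1)


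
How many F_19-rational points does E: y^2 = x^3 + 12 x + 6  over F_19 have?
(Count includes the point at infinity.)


For each x in F_19, count y with y^2 = x^3 + 12 x + 6 mod 19:
  x = 0: RHS = 6, y in [5, 14]  -> 2 point(s)
  x = 1: RHS = 0, y in [0]  -> 1 point(s)
  x = 2: RHS = 0, y in [0]  -> 1 point(s)
  x = 4: RHS = 4, y in [2, 17]  -> 2 point(s)
  x = 5: RHS = 1, y in [1, 18]  -> 2 point(s)
  x = 6: RHS = 9, y in [3, 16]  -> 2 point(s)
  x = 8: RHS = 6, y in [5, 14]  -> 2 point(s)
  x = 9: RHS = 7, y in [8, 11]  -> 2 point(s)
  x = 10: RHS = 5, y in [9, 10]  -> 2 point(s)
  x = 11: RHS = 6, y in [5, 14]  -> 2 point(s)
  x = 12: RHS = 16, y in [4, 15]  -> 2 point(s)
  x = 14: RHS = 11, y in [7, 12]  -> 2 point(s)
  x = 16: RHS = 0, y in [0]  -> 1 point(s)
Affine points: 23. Add the point at infinity: total = 24.

#E(F_19) = 24


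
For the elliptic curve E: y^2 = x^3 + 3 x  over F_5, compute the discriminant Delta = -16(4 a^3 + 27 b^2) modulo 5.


4 a^3 + 27 b^2 = 4*3^3 + 27*0^2 = 108 + 0 = 108
Delta = -16 * (108) = -1728
Delta mod 5 = 2

Delta = 2 (mod 5)


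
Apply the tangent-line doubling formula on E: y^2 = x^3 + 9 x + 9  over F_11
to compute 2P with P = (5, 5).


Doubling: s = (3 x1^2 + a) / (2 y1)
s = (3*5^2 + 9) / (2*5) mod 11 = 4
x3 = s^2 - 2 x1 mod 11 = 4^2 - 2*5 = 6
y3 = s (x1 - x3) - y1 mod 11 = 4 * (5 - 6) - 5 = 2

2P = (6, 2)


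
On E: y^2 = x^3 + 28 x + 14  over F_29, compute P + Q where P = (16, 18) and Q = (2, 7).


P != Q, so use the chord formula.
s = (y2 - y1) / (x2 - x1) = (18) / (15) mod 29 = 7
x3 = s^2 - x1 - x2 mod 29 = 7^2 - 16 - 2 = 2
y3 = s (x1 - x3) - y1 mod 29 = 7 * (16 - 2) - 18 = 22

P + Q = (2, 22)


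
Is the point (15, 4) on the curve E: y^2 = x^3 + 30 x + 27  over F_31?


Check whether y^2 = x^3 + 30 x + 27 (mod 31) for (x, y) = (15, 4).
LHS: y^2 = 4^2 mod 31 = 16
RHS: x^3 + 30 x + 27 = 15^3 + 30*15 + 27 mod 31 = 8
LHS != RHS

No, not on the curve


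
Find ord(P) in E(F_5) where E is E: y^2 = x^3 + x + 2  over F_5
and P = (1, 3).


Compute successive multiples of P until we hit O:
  1P = (1, 3)
  2P = (4, 0)
  3P = (1, 2)
  4P = O

ord(P) = 4


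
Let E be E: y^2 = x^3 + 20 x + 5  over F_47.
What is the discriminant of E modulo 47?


4 a^3 + 27 b^2 = 4*20^3 + 27*5^2 = 32000 + 675 = 32675
Delta = -16 * (32675) = -522800
Delta mod 47 = 28

Delta = 28 (mod 47)


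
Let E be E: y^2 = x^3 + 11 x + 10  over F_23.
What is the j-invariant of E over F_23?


Delta = -16(4 a^3 + 27 b^2) mod 23 = 2
-1728 * (4 a)^3 = -1728 * (4*11)^3 mod 23 = 1
j = 1 * 2^(-1) mod 23 = 12

j = 12 (mod 23)


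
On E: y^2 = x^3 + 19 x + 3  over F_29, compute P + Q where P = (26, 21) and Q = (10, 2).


P != Q, so use the chord formula.
s = (y2 - y1) / (x2 - x1) = (10) / (13) mod 29 = 3
x3 = s^2 - x1 - x2 mod 29 = 3^2 - 26 - 10 = 2
y3 = s (x1 - x3) - y1 mod 29 = 3 * (26 - 2) - 21 = 22

P + Q = (2, 22)


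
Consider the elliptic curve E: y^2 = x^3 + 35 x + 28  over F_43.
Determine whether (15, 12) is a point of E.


Check whether y^2 = x^3 + 35 x + 28 (mod 43) for (x, y) = (15, 12).
LHS: y^2 = 12^2 mod 43 = 15
RHS: x^3 + 35 x + 28 = 15^3 + 35*15 + 28 mod 43 = 15
LHS = RHS

Yes, on the curve


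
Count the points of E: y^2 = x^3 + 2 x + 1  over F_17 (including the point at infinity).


For each x in F_17, count y with y^2 = x^3 + 2 x + 1 mod 17:
  x = 0: RHS = 1, y in [1, 16]  -> 2 point(s)
  x = 1: RHS = 4, y in [2, 15]  -> 2 point(s)
  x = 2: RHS = 13, y in [8, 9]  -> 2 point(s)
  x = 3: RHS = 0, y in [0]  -> 1 point(s)
  x = 5: RHS = 0, y in [0]  -> 1 point(s)
  x = 6: RHS = 8, y in [5, 12]  -> 2 point(s)
  x = 7: RHS = 1, y in [1, 16]  -> 2 point(s)
  x = 8: RHS = 2, y in [6, 11]  -> 2 point(s)
  x = 9: RHS = 0, y in [0]  -> 1 point(s)
  x = 10: RHS = 1, y in [1, 16]  -> 2 point(s)
  x = 12: RHS = 2, y in [6, 11]  -> 2 point(s)
  x = 14: RHS = 2, y in [6, 11]  -> 2 point(s)
  x = 16: RHS = 15, y in [7, 10]  -> 2 point(s)
Affine points: 23. Add the point at infinity: total = 24.

#E(F_17) = 24


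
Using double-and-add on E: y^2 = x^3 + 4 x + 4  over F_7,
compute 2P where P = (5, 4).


k = 2 = 10_2 (binary, LSB first: 01)
Double-and-add from P = (5, 4):
  bit 0 = 0: acc unchanged = O
  bit 1 = 1: acc = O + (1, 4) = (1, 4)

2P = (1, 4)


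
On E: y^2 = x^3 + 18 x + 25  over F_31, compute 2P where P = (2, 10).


Doubling: s = (3 x1^2 + a) / (2 y1)
s = (3*2^2 + 18) / (2*10) mod 31 = 17
x3 = s^2 - 2 x1 mod 31 = 17^2 - 2*2 = 6
y3 = s (x1 - x3) - y1 mod 31 = 17 * (2 - 6) - 10 = 15

2P = (6, 15)


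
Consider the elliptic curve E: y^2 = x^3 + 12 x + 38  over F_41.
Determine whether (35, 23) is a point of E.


Check whether y^2 = x^3 + 12 x + 38 (mod 41) for (x, y) = (35, 23).
LHS: y^2 = 23^2 mod 41 = 37
RHS: x^3 + 12 x + 38 = 35^3 + 12*35 + 38 mod 41 = 37
LHS = RHS

Yes, on the curve


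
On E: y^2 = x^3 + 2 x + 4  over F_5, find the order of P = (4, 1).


Compute successive multiples of P until we hit O:
  1P = (4, 1)
  2P = (2, 4)
  3P = (0, 3)
  4P = (0, 2)
  5P = (2, 1)
  6P = (4, 4)
  7P = O

ord(P) = 7


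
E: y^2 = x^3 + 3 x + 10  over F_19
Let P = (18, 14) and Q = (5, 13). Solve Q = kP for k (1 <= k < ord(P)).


Enumerate multiples of P until we hit Q = (5, 13):
  1P = (18, 14)
  2P = (13, 2)
  3P = (12, 8)
  4P = (9, 14)
  5P = (11, 5)
  6P = (6, 15)
  7P = (2, 10)
  8P = (5, 13)
Match found at i = 8.

k = 8


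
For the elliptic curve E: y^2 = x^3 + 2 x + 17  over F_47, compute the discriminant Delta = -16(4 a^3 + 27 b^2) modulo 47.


4 a^3 + 27 b^2 = 4*2^3 + 27*17^2 = 32 + 7803 = 7835
Delta = -16 * (7835) = -125360
Delta mod 47 = 36

Delta = 36 (mod 47)


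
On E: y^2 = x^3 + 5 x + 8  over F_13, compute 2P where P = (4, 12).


k = 2 = 10_2 (binary, LSB first: 01)
Double-and-add from P = (4, 12):
  bit 0 = 0: acc unchanged = O
  bit 1 = 1: acc = O + (2, 0) = (2, 0)

2P = (2, 0)


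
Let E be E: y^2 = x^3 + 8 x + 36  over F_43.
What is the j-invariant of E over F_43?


Delta = -16(4 a^3 + 27 b^2) mod 43 = 29
-1728 * (4 a)^3 = -1728 * (4*8)^3 mod 43 = 27
j = 27 * 29^(-1) mod 43 = 38

j = 38 (mod 43)


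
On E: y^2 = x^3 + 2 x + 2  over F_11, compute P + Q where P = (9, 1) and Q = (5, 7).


P != Q, so use the chord formula.
s = (y2 - y1) / (x2 - x1) = (6) / (7) mod 11 = 4
x3 = s^2 - x1 - x2 mod 11 = 4^2 - 9 - 5 = 2
y3 = s (x1 - x3) - y1 mod 11 = 4 * (9 - 2) - 1 = 5

P + Q = (2, 5)


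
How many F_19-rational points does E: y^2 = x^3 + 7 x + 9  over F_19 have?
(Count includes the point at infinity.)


For each x in F_19, count y with y^2 = x^3 + 7 x + 9 mod 19:
  x = 0: RHS = 9, y in [3, 16]  -> 2 point(s)
  x = 1: RHS = 17, y in [6, 13]  -> 2 point(s)
  x = 3: RHS = 0, y in [0]  -> 1 point(s)
  x = 4: RHS = 6, y in [5, 14]  -> 2 point(s)
  x = 5: RHS = 17, y in [6, 13]  -> 2 point(s)
  x = 6: RHS = 1, y in [1, 18]  -> 2 point(s)
  x = 8: RHS = 7, y in [8, 11]  -> 2 point(s)
  x = 11: RHS = 11, y in [7, 12]  -> 2 point(s)
  x = 12: RHS = 16, y in [4, 15]  -> 2 point(s)
  x = 13: RHS = 17, y in [6, 13]  -> 2 point(s)
  x = 14: RHS = 1, y in [1, 18]  -> 2 point(s)
  x = 17: RHS = 6, y in [5, 14]  -> 2 point(s)
  x = 18: RHS = 1, y in [1, 18]  -> 2 point(s)
Affine points: 25. Add the point at infinity: total = 26.

#E(F_19) = 26


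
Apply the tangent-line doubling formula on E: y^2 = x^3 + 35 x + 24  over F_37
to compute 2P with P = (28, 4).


Doubling: s = (3 x1^2 + a) / (2 y1)
s = (3*28^2 + 35) / (2*4) mod 37 = 7
x3 = s^2 - 2 x1 mod 37 = 7^2 - 2*28 = 30
y3 = s (x1 - x3) - y1 mod 37 = 7 * (28 - 30) - 4 = 19

2P = (30, 19)


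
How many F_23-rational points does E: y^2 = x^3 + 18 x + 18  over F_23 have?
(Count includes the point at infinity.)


For each x in F_23, count y with y^2 = x^3 + 18 x + 18 mod 23:
  x = 0: RHS = 18, y in [8, 15]  -> 2 point(s)
  x = 2: RHS = 16, y in [4, 19]  -> 2 point(s)
  x = 4: RHS = 16, y in [4, 19]  -> 2 point(s)
  x = 5: RHS = 3, y in [7, 16]  -> 2 point(s)
  x = 7: RHS = 4, y in [2, 21]  -> 2 point(s)
  x = 9: RHS = 12, y in [9, 14]  -> 2 point(s)
  x = 10: RHS = 2, y in [5, 18]  -> 2 point(s)
  x = 11: RHS = 6, y in [11, 12]  -> 2 point(s)
  x = 14: RHS = 1, y in [1, 22]  -> 2 point(s)
  x = 15: RHS = 6, y in [11, 12]  -> 2 point(s)
  x = 16: RHS = 9, y in [3, 20]  -> 2 point(s)
  x = 17: RHS = 16, y in [4, 19]  -> 2 point(s)
  x = 20: RHS = 6, y in [11, 12]  -> 2 point(s)
Affine points: 26. Add the point at infinity: total = 27.

#E(F_23) = 27


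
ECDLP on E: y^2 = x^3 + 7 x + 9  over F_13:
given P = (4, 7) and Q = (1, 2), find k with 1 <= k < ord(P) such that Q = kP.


Enumerate multiples of P until we hit Q = (1, 2):
  1P = (4, 7)
  2P = (1, 2)
Match found at i = 2.

k = 2


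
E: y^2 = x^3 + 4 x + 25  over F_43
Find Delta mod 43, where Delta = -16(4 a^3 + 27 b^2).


4 a^3 + 27 b^2 = 4*4^3 + 27*25^2 = 256 + 16875 = 17131
Delta = -16 * (17131) = -274096
Delta mod 43 = 29

Delta = 29 (mod 43)


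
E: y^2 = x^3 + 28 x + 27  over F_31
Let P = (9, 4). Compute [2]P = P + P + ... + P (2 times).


k = 2 = 10_2 (binary, LSB first: 01)
Double-and-add from P = (9, 4):
  bit 0 = 0: acc unchanged = O
  bit 1 = 1: acc = O + (14, 1) = (14, 1)

2P = (14, 1)


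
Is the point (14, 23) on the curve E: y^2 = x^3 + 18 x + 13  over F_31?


Check whether y^2 = x^3 + 18 x + 13 (mod 31) for (x, y) = (14, 23).
LHS: y^2 = 23^2 mod 31 = 2
RHS: x^3 + 18 x + 13 = 14^3 + 18*14 + 13 mod 31 = 2
LHS = RHS

Yes, on the curve


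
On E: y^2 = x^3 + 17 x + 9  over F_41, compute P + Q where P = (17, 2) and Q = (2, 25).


P != Q, so use the chord formula.
s = (y2 - y1) / (x2 - x1) = (23) / (26) mod 41 = 34
x3 = s^2 - x1 - x2 mod 41 = 34^2 - 17 - 2 = 30
y3 = s (x1 - x3) - y1 mod 41 = 34 * (17 - 30) - 2 = 7

P + Q = (30, 7)


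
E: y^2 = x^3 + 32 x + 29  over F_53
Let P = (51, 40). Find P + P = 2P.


Doubling: s = (3 x1^2 + a) / (2 y1)
s = (3*51^2 + 32) / (2*40) mod 53 = 35
x3 = s^2 - 2 x1 mod 53 = 35^2 - 2*51 = 10
y3 = s (x1 - x3) - y1 mod 53 = 35 * (51 - 10) - 40 = 17

2P = (10, 17)


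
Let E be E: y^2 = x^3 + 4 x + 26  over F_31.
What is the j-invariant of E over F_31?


Delta = -16(4 a^3 + 27 b^2) mod 31 = 15
-1728 * (4 a)^3 = -1728 * (4*4)^3 mod 31 = 1
j = 1 * 15^(-1) mod 31 = 29

j = 29 (mod 31)


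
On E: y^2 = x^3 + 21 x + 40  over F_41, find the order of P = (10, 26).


Compute successive multiples of P until we hit O:
  1P = (10, 26)
  2P = (17, 12)
  3P = (18, 31)
  4P = (23, 12)
  5P = (39, 21)
  6P = (1, 29)
  7P = (21, 5)
  8P = (15, 32)
  ... (continuing to 23P)
  23P = O

ord(P) = 23


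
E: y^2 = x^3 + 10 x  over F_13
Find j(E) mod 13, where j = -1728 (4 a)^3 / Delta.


Delta = -16(4 a^3 + 27 b^2) mod 13 = 12
-1728 * (4 a)^3 = -1728 * (4*10)^3 mod 13 = 1
j = 1 * 12^(-1) mod 13 = 12

j = 12 (mod 13)


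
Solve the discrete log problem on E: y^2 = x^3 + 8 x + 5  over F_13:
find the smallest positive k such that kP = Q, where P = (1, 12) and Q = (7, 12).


Enumerate multiples of P until we hit Q = (7, 12):
  1P = (1, 12)
  2P = (12, 3)
  3P = (4, 7)
  4P = (5, 12)
  5P = (7, 1)
  6P = (8, 3)
  7P = (3, 11)
  8P = (6, 10)
  9P = (2, 4)
  10P = (9, 0)
  11P = (2, 9)
  12P = (6, 3)
  13P = (3, 2)
  14P = (8, 10)
  15P = (7, 12)
Match found at i = 15.

k = 15


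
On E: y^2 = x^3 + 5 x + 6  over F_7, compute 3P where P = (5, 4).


k = 3 = 11_2 (binary, LSB first: 11)
Double-and-add from P = (5, 4):
  bit 0 = 1: acc = O + (5, 4) = (5, 4)
  bit 1 = 1: acc = (5, 4) + (6, 0) = (5, 3)

3P = (5, 3)


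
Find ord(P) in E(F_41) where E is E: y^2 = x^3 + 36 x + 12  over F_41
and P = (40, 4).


Compute successive multiples of P until we hit O:
  1P = (40, 4)
  2P = (20, 32)
  3P = (1, 7)
  4P = (33, 27)
  5P = (29, 36)
  6P = (34, 27)
  7P = (17, 24)
  8P = (7, 19)
  ... (continuing to 23P)
  23P = O

ord(P) = 23
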